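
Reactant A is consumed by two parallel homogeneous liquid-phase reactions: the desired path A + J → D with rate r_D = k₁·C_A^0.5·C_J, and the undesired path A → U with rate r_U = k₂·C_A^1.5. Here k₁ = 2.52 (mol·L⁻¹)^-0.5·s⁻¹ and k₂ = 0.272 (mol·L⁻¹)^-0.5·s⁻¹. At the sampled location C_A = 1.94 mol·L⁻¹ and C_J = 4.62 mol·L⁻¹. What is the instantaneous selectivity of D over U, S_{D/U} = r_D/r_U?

S_{D/U} = r_D/r_U = (k₁·C_A^0.5·C_J)/(k₂·C_A^1.5) = (k₁/k₂)·C_A⁻¹·C_J.
= (2.52×1.940^0.5×4.620) / (0.272×1.940^1.5) = 16.22/0.7350 = 22.1.

22.1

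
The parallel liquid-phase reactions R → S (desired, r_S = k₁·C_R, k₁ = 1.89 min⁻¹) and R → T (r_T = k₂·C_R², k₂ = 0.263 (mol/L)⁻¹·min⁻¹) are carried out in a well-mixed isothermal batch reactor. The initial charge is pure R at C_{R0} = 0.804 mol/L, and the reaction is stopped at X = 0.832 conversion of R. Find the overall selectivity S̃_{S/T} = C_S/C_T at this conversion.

C_R = C_{R0}(1−X) = 0.1351 mol/L.
Along a PFR/batch, dC_S/dC_R = −r_S/(r_S+r_T) = −k₁/(k₁+k₂·C_R).
Integrating from C_{R0} to C_R: C_S = (1.89/0.263)·ln[(1.89+0.263·0.804)/(1.89+0.263·0.135)] = 7.186·ln(2.101/1.926) = 0.6283 mol/L.
C_T = (C_{R0}−C_R)−C_S = 0.04063 mol/L; S̃_{S/T} = 0.6283/0.04063 = 15.5.

15.5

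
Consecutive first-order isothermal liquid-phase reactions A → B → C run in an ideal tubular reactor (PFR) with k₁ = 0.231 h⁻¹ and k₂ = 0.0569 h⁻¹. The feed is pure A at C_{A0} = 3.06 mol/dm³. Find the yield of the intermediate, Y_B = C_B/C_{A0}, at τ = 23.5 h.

0.343

Solving the coupled first-order balances gives C_B(τ) = [k₁/(k₂−k₁)]·C_{A0}·(e^(−k₁τ) − e^(−k₂τ)).
e^(−k₁τ) = e^(−0.231×23.5) = e^(−5.429) = 0.004390; e^(−k₂τ) = e^(−1.337) = 0.2626.
C_B = 0.231×3.06/(0.0569−0.231) × (0.004390−0.2626) = (-4.060)×(-0.2582) = 1.048 mol/dm³.
Y_B = C_B/C_{A0} = 1.048/3.06 = 0.343.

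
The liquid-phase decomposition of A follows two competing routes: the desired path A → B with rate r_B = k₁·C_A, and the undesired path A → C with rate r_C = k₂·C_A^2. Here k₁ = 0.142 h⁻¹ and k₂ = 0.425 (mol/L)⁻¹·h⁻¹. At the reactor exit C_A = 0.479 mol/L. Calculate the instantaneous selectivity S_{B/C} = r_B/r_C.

0.698

S_{B/C} = r_B/r_C = (k₁·C_A)/(k₂·C_A^2) = (k₁/k₂)·C_A⁻¹.
= (0.142×0.4790) / (0.425×0.4790^2) = 0.06802/0.09751 = 0.698.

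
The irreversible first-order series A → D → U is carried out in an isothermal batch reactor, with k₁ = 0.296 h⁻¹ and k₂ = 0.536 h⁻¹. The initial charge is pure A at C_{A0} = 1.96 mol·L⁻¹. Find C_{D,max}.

0.520 mol·L⁻¹

Evaluating C_D at t_opt = ln(k₂/k₁)/(k₂−k₁) gives C_{D,max}/C_{A0} = (k₁/k₂)^[k₂/(k₂−k₁)].
= (0.296/0.536)^(0.536/(0.536−0.296)) = (0.5522)^(2.233) = 0.2655.
C_{D,max} = 0.2655×1.96 = 0.520 mol·L⁻¹.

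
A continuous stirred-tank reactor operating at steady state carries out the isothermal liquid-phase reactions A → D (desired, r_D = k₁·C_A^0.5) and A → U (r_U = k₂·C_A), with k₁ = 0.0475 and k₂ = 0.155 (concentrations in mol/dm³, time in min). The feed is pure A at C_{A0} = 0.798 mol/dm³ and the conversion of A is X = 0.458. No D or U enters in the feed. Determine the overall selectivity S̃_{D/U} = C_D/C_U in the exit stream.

Exit C_A = C_{A0}(1−X) = 0.798×0.542 = 0.4325 mol/dm³.
In a CSTR the entire volume is at exit conditions, so r_D = 0.0475×0.4325^0.5 = 0.03124 and r_U = 0.155×0.4325 = 0.06704.
Overall selectivity = C_D/C_U = r_Dτ/(r_Uτ) = r_D/r_U = 0.466.

0.466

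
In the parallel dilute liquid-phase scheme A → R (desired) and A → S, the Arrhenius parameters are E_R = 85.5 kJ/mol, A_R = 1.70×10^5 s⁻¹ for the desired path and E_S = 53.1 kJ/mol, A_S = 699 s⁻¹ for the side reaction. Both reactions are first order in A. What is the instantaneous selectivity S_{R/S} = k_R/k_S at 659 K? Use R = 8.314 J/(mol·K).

k_R/k_S = (A_R/A_S)·exp[−(E_R−E_S)/(RT)] = (A_R/A_S)·exp[(E_S−E_R)/(RT)].
(E_S−E_R)/(RT) = (53.1−85.5)×10³/(8.314×659) = -32400/5479 = -5.914.
k_R/k_S = (1.70×10^5/699)·exp(-5.914) = 243.2 × 0.002703 = 0.657.

0.657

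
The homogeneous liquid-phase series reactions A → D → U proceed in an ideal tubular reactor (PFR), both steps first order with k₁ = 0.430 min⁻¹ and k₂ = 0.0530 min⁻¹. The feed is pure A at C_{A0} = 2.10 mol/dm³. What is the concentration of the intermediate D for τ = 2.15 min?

Solving the coupled first-order balances gives C_D(τ) = [k₁/(k₂−k₁)]·C_{A0}·(e^(−k₁τ) − e^(−k₂τ)).
e^(−k₁τ) = e^(−0.430×2.15) = e^(−0.9245) = 0.3967; e^(−k₂τ) = e^(−0.1139) = 0.8923.
C_D = 0.430×2.10/(0.0530−0.430) × (0.3967−0.8923) = (-2.395)×(-0.4956) = 1.187 mol/dm³.

1.19 mol/dm³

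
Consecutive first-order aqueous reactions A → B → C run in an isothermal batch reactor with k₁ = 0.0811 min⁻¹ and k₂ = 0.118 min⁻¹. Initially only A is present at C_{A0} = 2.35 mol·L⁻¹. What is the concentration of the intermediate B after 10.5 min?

0.708 mol·L⁻¹

The intermediate concentration in a first-order A→B→C sequence is C_B = k₁C_{A0}(e^(−k₁t) − e^(−k₂t))/(k₂−k₁).
e^(−k₁t) = e^(−0.0811×10.5) = e^(−0.8516) = 0.4268; e^(−k₂t) = e^(−1.239) = 0.2897.
C_B = 0.0811×2.35/(0.118−0.0811) × (0.4268−0.2897) = 5.165×0.1371 = 0.7080 mol·L⁻¹.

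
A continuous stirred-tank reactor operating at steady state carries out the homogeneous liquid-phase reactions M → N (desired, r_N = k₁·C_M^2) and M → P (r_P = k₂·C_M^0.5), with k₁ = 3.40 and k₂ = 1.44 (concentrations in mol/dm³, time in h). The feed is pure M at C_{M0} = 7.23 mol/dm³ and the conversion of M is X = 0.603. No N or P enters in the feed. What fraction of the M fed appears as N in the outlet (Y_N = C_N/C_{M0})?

0.555

Exit C_M = C_{M0}(1−X) = 7.23×0.397 = 2.870 mol/dm³.
Rates in a CSTR are evaluated at the outlet concentration: r_N = 3.40×2.870^2 = 28.01, r_P = 1.44×2.870^0.5 = 2.440.
Fraction of consumed M going to N: r_N/(r_N+r_P) = 0.9199.
C_N = 0.9199·C_{M0}·X = 0.9199×7.23×0.603 = 4.01 mol/dm³; Y_N = C_N/C_{M0} = 0.555.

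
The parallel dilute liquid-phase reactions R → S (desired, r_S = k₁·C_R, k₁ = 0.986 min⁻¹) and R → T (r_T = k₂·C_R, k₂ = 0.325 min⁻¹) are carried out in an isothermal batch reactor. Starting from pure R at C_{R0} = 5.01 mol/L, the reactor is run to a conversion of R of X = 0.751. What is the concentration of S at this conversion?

2.83 mol/L

C_R = C_{R0}(1−X) = 1.247 mol/L.
Both paths are first order in R, so the instantaneous fraction to S is constant: dC_S/d(−C_R) = k₁/(k₁+k₂) = 0.7521.
C_S = 0.7521·(C_{R0}−C_R) = 0.7521×3.763 = 2.83 mol/L.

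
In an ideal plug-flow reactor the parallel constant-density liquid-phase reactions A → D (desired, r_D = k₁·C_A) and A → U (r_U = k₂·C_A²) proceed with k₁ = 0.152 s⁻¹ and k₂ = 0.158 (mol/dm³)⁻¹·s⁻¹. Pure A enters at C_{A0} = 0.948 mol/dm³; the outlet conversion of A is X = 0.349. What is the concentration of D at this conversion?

C_A = C_{A0}(1−X) = 0.6171 mol/dm³.
Along a PFR/batch, dC_D/dC_A = −r_D/(r_D+r_U) = −k₁/(k₁+k₂·C_A).
Integrating from C_{A0} to C_A: C_D = (0.152/0.158)·ln[(0.152+0.158·0.948)/(0.152+0.158·0.617)] = 0.9620·ln(0.3018/0.2495) = 0.1830 mol/dm³.

0.183 mol/dm³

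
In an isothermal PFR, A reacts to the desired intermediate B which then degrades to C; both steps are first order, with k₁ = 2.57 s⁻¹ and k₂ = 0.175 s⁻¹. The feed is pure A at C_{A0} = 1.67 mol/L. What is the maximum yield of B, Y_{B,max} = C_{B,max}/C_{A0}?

0.822

For a first-order series the maximum intermediate yield is C_{B,max}/C_{A0} = (k₁/k₂)^[k₂/(k₂−k₁)].
= (2.57/0.175)^(0.175/(0.175−2.57)) = (14.69)^(-0.07307) = 0.8217.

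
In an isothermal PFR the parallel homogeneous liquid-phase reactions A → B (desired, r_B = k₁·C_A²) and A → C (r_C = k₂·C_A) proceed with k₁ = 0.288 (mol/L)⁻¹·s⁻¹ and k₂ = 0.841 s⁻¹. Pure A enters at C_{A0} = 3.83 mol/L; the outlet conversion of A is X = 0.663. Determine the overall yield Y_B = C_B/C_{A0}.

0.303

C_A = C_{A0}(1−X) = 1.291 mol/L.
Along a PFR/batch, dC_C/dC_A = −r_C/(r_B+r_C) = −k₂/(k₂+k₁·C_A).
Integrating from C_{A0} to C_A: C_C = (0.841/0.288)·ln[(0.841+0.288·3.83)/(0.841+0.288·1.29)] = 2.920·ln(1.944/1.213) = 1.378 mol/L.
Then C_B = (C_{A0}−C_A) − C_C = 2.539 − 1.378 = 1.161 mol/L.
Y_B = C_B/C_{A0} = 1.161/3.83 = 0.303.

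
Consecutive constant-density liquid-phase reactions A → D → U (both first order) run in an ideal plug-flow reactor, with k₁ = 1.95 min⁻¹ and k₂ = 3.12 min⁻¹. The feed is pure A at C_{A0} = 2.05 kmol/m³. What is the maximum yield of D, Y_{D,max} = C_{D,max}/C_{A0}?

For a first-order series the maximum intermediate yield is C_{D,max}/C_{A0} = (k₁/k₂)^[k₂/(k₂−k₁)].
= (1.95/3.12)^(3.12/(3.12−1.95)) = (0.6250)^(2.667) = 0.2855.

0.286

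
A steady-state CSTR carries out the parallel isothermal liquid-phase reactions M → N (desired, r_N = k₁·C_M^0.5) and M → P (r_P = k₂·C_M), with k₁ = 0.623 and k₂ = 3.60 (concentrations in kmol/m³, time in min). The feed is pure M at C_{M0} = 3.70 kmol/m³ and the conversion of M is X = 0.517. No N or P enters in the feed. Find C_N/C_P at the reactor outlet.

0.129

Exit C_M = C_{M0}(1−X) = 3.70×0.483 = 1.787 kmol/m³.
Rates in a CSTR are evaluated at the outlet concentration: r_N = 0.623×1.787^0.5 = 0.8328, r_P = 3.60×1.787 = 6.434.
Overall selectivity = C_N/C_P = r_Nτ/(r_Pτ) = r_N/r_P = 0.129.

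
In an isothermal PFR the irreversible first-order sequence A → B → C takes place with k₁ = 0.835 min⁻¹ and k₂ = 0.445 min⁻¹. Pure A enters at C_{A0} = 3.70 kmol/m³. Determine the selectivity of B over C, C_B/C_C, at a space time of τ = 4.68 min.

Solving the coupled first-order balances gives C_B(τ) = [k₁/(k₂−k₁)]·C_{A0}·(e^(−k₁τ) − e^(−k₂τ)).
e^(−k₁τ) = e^(−0.835×4.68) = e^(−3.908) = 0.02008; e^(−k₂τ) = e^(−2.083) = 0.1246.
C_B = 0.835×3.70/(0.445−0.835) × (0.02008−0.1246) = (-7.922)×(-0.1045) = 0.8280 kmol/m³.
C_A = C_{A0}e^(−k₁τ) = 0.07431 kmol/m³, so C_C = C_{A0}−C_A−C_B = 2.798 kmol/m³; C_B/C_C = 0.296.

0.296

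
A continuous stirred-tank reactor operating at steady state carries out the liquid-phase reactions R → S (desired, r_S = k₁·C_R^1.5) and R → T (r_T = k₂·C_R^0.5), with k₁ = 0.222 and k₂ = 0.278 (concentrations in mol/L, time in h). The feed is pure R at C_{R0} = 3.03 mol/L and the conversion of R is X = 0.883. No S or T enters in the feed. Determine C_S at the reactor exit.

Exit C_R = C_{R0}(1−X) = 3.03×0.117 = 0.3545 mol/L.
In a CSTR the entire volume is at exit conditions, so r_S = 0.222×0.3545^1.5 = 0.04686 and r_T = 0.278×0.3545^0.5 = 0.1655.
Fraction of consumed R going to S: r_S/(r_S+r_T) = 0.2206.
C_S = 0.2206·C_{R0}·X = 0.2206×3.03×0.883 = 0.590 mol/L.

0.590 mol/L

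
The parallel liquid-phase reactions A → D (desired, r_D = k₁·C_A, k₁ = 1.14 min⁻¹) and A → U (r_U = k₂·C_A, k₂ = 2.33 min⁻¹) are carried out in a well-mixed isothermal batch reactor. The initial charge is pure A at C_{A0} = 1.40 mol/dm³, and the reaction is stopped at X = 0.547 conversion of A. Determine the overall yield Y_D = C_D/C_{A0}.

C_A = C_{A0}(1−X) = 0.6342 mol/dm³.
Both paths are first order in A, so the instantaneous fraction to D is constant: dC_D/d(−C_A) = k₁/(k₁+k₂) = 0.3285.
C_D = 0.3285·(C_{A0}−C_A) = 0.3285×0.7658 = 0.252 mol/dm³.
Y_D = C_D/C_{A0} = 0.2516/1.40 = 0.180.

0.180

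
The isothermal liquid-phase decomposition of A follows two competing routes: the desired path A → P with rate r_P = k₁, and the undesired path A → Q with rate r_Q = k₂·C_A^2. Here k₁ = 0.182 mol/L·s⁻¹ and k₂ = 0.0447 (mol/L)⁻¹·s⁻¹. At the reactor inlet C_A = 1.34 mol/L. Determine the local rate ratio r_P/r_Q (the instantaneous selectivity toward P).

S_{P/Q} = r_P/r_Q = (k₁)/(k₂·C_A^2) = (k₁/k₂)·C_A^-2.
= (0.182) / (0.0447×1.340^2) = 0.1820/0.08026 = 2.27.

2.27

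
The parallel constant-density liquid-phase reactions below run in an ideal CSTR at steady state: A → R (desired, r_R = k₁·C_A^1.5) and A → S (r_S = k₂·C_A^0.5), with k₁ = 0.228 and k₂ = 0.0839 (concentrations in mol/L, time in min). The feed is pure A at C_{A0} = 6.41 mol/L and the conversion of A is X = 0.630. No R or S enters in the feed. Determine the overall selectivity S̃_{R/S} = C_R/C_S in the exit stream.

Exit C_A = C_{A0}(1−X) = 6.41×0.370 = 2.372 mol/L.
Rates in a CSTR are evaluated at the outlet concentration: r_R = 0.228×2.372^1.5 = 0.8328, r_S = 0.0839×2.372^0.5 = 0.1292.
Overall selectivity = C_R/C_S = r_Rτ/(r_Sτ) = r_R/r_S = 6.45.

6.45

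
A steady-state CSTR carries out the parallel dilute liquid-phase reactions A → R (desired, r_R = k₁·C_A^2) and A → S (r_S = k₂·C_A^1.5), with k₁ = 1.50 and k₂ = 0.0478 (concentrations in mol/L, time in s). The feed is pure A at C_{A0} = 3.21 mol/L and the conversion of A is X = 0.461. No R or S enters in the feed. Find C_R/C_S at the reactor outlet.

Exit C_A = C_{A0}(1−X) = 3.21×0.539 = 1.730 mol/L.
A CSTR operates uniformly at the exit composition, giving r_R = 4.490 and r_S = 0.1088 (each k·C_A^n at C_A = 1.730).
Overall selectivity = C_R/C_S = r_Rτ/(r_Sτ) = r_R/r_S = 41.3.

41.3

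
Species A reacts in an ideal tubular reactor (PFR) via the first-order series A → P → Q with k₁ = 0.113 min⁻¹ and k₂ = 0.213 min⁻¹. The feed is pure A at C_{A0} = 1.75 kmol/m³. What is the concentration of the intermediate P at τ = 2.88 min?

0.357 kmol/m³

For first-order series with pure A initially, C_P(τ) = k₁C_{A0}/(k₂−k₁)·(e^(−k₁τ) − e^(−k₂τ)).
e^(−k₁τ) = e^(−0.113×2.88) = e^(−0.3254) = 0.7222; e^(−k₂τ) = e^(−0.6134) = 0.5415.
C_P = 0.113×1.75/(0.213−0.113) × (0.7222−0.5415) = 1.978×0.1807 = 0.3574 kmol/m³.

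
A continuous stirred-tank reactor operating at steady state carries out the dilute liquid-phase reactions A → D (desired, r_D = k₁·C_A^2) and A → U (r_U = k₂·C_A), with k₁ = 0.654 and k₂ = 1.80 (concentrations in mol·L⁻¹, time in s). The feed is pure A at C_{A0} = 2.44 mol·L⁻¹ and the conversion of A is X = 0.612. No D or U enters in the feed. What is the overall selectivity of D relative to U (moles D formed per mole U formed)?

0.344

Exit C_A = C_{A0}(1−X) = 2.44×0.388 = 0.9467 mol·L⁻¹.
In a CSTR the entire volume is at exit conditions, so r_D = 0.654×0.9467^2 = 0.5862 and r_U = 1.80×0.9467 = 1.704.
Overall selectivity = C_D/C_U = r_Dτ/(r_Uτ) = r_D/r_U = 0.344.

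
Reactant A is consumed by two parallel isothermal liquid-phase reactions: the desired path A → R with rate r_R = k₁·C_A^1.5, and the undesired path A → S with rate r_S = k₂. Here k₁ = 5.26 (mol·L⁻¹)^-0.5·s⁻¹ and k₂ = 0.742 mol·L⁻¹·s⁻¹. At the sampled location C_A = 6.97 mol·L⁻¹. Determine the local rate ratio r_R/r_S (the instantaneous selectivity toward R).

S_{R/S} = r_R/r_S = (k₁·C_A^1.5)/(k₂) = (k₁/k₂)·C_A^1.5.
= (5.26×6.970^1.5) / (0.742) = 96.79/0.7420 = 130.

130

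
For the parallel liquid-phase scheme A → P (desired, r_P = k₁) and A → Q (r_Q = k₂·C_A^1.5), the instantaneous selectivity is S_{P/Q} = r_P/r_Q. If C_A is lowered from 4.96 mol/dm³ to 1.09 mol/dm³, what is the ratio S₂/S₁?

S_{P/Q} = (k₁/k₂)·C_A^-1.5, so S₂/S₁ = (C_{A,2}/C_{A,1})^-1.5.
= (1.09/4.96)^(-1.5) = (0.2198)^(-1.5) = 9.71.
Selectivity toward P rises as C_A falls — low-concentration operation is favoured.

9.71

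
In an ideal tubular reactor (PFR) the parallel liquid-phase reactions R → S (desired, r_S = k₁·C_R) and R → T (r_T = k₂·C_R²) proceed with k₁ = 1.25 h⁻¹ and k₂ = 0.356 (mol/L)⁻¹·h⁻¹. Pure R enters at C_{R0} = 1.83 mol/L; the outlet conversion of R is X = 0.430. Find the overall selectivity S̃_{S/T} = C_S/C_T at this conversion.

C_R = C_{R0}(1−X) = 1.043 mol/L.
Along a PFR/batch, dC_S/dC_R = −r_S/(r_S+r_T) = −k₁/(k₁+k₂·C_R).
Integrating from C_{R0} to C_R: C_S = (1.25/0.356)·ln[(1.25+0.356·1.83)/(1.25+0.356·1.04)] = 3.511·ln(1.901/1.621) = 0.5596 mol/L.
C_T = (C_{R0}−C_R)−C_S = 0.2273 mol/L; S̃_{S/T} = 0.5596/0.2273 = 2.46.

2.46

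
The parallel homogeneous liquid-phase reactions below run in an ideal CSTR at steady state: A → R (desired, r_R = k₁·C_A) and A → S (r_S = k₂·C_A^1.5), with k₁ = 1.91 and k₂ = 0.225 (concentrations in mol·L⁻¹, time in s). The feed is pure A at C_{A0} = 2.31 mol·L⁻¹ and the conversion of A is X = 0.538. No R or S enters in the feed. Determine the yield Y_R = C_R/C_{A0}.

Exit C_A = C_{A0}(1−X) = 2.31×0.462 = 1.067 mol·L⁻¹.
Rates in a CSTR are evaluated at the outlet concentration: r_R = 1.91×1.067 = 2.038, r_S = 0.225×1.067^1.5 = 0.2481.
Fraction of consumed A going to R: r_R/(r_R+r_S) = 0.8915.
C_R = 0.8915·C_{A0}·X = 0.8915×2.31×0.538 = 1.11 mol·L⁻¹; Y_R = C_R/C_{A0} = 0.480.

0.480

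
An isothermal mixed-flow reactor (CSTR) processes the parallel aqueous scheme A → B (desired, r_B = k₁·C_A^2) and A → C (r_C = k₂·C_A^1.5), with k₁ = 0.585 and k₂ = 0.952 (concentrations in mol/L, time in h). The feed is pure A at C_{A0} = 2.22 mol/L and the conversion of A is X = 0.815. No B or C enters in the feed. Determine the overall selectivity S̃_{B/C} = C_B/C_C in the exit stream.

Exit C_A = C_{A0}(1−X) = 2.22×0.185 = 0.4107 mol/L.
In a CSTR the entire volume is at exit conditions, so r_B = 0.585×0.4107^2 = 0.09867 and r_C = 0.952×0.4107^1.5 = 0.2506.
Overall selectivity = C_B/C_C = r_Bτ/(r_Cτ) = r_B/r_C = 0.394.

0.394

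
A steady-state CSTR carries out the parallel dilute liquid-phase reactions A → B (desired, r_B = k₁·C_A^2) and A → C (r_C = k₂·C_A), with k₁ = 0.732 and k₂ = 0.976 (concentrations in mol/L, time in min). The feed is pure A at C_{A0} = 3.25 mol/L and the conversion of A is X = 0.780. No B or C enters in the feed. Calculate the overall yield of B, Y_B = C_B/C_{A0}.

0.272

Exit C_A = C_{A0}(1−X) = 3.25×0.220 = 0.7150 mol/L.
A CSTR operates uniformly at the exit composition, giving r_B = 0.3742 and r_C = 0.6978 (each k·C_A^n at C_A = 0.7150).
Fraction of consumed A going to B: r_B/(r_B+r_C) = 0.3491.
C_B = 0.3491·C_{A0}·X = 0.3491×3.25×0.780 = 0.885 mol/L; Y_B = C_B/C_{A0} = 0.272.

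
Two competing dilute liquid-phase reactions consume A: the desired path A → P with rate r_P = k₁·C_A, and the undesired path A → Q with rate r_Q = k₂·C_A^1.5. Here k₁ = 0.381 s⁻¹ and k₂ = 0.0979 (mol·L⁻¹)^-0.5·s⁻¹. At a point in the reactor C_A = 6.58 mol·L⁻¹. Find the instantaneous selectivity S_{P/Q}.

1.52

S_{P/Q} = r_P/r_Q = (k₁·C_A)/(k₂·C_A^1.5) = (k₁/k₂)·C_A^-0.5.
= (0.381×6.580) / (0.0979×6.580^1.5) = 2.507/1.652 = 1.52.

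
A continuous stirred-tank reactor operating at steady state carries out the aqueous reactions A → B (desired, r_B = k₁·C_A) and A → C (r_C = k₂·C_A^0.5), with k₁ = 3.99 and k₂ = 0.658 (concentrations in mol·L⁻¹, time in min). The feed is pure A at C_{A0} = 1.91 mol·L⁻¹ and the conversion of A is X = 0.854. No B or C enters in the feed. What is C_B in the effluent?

Exit C_A = C_{A0}(1−X) = 1.91×0.146 = 0.2789 mol·L⁻¹.
Rates in a CSTR are evaluated at the outlet concentration: r_B = 3.99×0.2789 = 1.113, r_C = 0.658×0.2789^0.5 = 0.3475.
Fraction of consumed A going to B: r_B/(r_B+r_C) = 0.7620.
C_B = 0.7620·C_{A0}·X = 0.7620×1.91×0.854 = 1.24 mol·L⁻¹.

1.24 mol·L⁻¹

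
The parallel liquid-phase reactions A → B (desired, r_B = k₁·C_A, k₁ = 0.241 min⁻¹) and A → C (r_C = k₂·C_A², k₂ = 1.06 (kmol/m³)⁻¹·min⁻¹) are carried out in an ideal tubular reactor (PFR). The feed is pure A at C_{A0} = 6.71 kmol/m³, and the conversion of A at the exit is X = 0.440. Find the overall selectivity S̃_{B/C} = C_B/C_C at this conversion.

0.0446

C_A = C_{A0}(1−X) = 3.758 kmol/m³.
Along a PFR/batch, dC_B/dC_A = −r_B/(r_B+r_C) = −k₁/(k₁+k₂·C_A).
Integrating from C_{A0} to C_A: C_B = (0.241/1.06)·ln[(0.241+1.06·6.71)/(0.241+1.06·3.76)] = 0.2274·ln(7.354/4.224) = 0.1260 kmol/m³.
C_C = (C_{A0}−C_A)−C_B = 2.826 kmol/m³; S̃_{B/C} = 0.1260/2.826 = 0.0446.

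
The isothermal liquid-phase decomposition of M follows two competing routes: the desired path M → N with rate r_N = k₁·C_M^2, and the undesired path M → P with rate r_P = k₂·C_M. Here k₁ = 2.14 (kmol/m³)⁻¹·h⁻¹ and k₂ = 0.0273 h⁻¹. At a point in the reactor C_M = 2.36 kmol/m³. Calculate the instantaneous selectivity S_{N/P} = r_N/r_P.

S_{N/P} = r_N/r_P = (k₁·C_M^2)/(k₂·C_M) = (k₁/k₂)·C_M.
= (2.14×2.360^2) / (0.0273×2.360) = 11.92/0.06443 = 185.

185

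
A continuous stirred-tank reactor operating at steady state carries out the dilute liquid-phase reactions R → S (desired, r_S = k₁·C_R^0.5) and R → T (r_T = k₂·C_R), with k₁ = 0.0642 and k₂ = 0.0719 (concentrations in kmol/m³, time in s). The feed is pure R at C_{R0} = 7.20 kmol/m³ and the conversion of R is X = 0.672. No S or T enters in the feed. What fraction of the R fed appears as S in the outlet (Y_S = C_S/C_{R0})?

Exit C_R = C_{R0}(1−X) = 7.20×0.328 = 2.362 kmol/m³.
In a CSTR the entire volume is at exit conditions, so r_S = 0.0642×2.362^0.5 = 0.09866 and r_T = 0.0719×2.362 = 0.1698.
Fraction of consumed R going to S: r_S/(r_S+r_T) = 0.3675.
C_S = 0.3675·C_{R0}·X = 0.3675×7.20×0.672 = 1.78 kmol/m³; Y_S = C_S/C_{R0} = 0.247.

0.247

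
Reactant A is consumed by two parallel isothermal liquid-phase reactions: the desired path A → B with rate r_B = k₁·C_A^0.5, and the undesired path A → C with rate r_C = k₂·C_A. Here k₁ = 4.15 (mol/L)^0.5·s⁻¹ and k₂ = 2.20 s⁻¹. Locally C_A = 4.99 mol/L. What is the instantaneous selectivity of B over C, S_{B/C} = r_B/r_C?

S_{B/C} = r_B/r_C = (k₁·C_A^0.5)/(k₂·C_A) = (k₁/k₂)·C_A^-0.5.
= (4.15×4.990^0.5) / (2.20×4.990) = 9.270/10.98 = 0.844.
The undesired path is higher order in A, so low C_A (CSTR or dilute feed) favours B.

0.844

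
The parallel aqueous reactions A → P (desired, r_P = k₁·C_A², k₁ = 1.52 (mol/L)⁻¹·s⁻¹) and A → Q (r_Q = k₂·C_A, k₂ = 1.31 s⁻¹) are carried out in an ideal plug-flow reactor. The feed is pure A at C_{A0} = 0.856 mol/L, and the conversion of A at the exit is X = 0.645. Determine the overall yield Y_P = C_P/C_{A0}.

0.255

C_A = C_{A0}(1−X) = 0.3039 mol/L.
Along a PFR/batch, dC_Q/dC_A = −r_Q/(r_P+r_Q) = −k₂/(k₂+k₁·C_A).
Integrating from C_{A0} to C_A: C_Q = (1.31/1.52)·ln[(1.31+1.52·0.856)/(1.31+1.52·0.304)] = 0.8618·ln(2.611/1.772) = 0.3342 mol/L.
Then C_P = (C_{A0}−C_A) − C_Q = 0.5521 − 0.3342 = 0.2180 mol/L.
Y_P = C_P/C_{A0} = 0.2180/0.856 = 0.255.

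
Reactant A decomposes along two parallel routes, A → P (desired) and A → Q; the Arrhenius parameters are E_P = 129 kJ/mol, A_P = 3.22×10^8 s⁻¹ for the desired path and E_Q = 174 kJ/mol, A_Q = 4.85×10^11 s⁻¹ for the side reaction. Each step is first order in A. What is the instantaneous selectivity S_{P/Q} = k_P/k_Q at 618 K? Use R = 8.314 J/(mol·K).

4.22

k_P/k_Q = (A_P/A_Q)·exp[−(E_P−E_Q)/(RT)] = (A_P/A_Q)·exp[(E_Q−E_P)/(RT)].
(E_Q−E_P)/(RT) = (174−129)×10³/(8.314×618) = 45000/5138 = 8.758.
k_P/k_Q = (3.22×10^8/4.85×10^11)·exp(8.758) = 6.639×10^-4 × 6363 = 4.22.
Since E_P < E_Q, lowering the temperature improves selectivity toward P.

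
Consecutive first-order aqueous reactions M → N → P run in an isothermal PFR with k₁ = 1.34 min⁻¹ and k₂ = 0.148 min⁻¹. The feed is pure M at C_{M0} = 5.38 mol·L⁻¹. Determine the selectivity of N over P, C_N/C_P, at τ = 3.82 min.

Solving the coupled first-order balances gives C_N(τ) = [k₁/(k₂−k₁)]·C_{M0}·(e^(−k₁τ) − e^(−k₂τ)).
e^(−k₁τ) = e^(−1.34×3.82) = e^(−5.119) = 0.005983; e^(−k₂τ) = e^(−0.5654) = 0.5682.
C_N = 1.34×5.38/(0.148−1.34) × (0.005983−0.5682) = (-6.048)×(-0.5622) = 3.400 mol·L⁻¹.
C_M = C_{M0}e^(−k₁τ) = 0.03219 mol·L⁻¹, so C_P = C_{M0}−C_M−C_N = 1.948 mol·L⁻¹; C_N/C_P = 1.75.

1.75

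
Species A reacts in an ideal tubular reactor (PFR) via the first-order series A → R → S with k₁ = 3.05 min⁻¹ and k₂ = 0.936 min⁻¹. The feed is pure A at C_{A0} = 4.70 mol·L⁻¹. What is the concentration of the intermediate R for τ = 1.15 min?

2.11 mol·L⁻¹

Solving the coupled first-order balances gives C_R(τ) = [k₁/(k₂−k₁)]·C_{A0}·(e^(−k₁τ) − e^(−k₂τ)).
e^(−k₁τ) = e^(−3.05×1.15) = e^(−3.507) = 0.02997; e^(−k₂τ) = e^(−1.076) = 0.3408.
C_R = 3.05×4.70/(0.936−3.05) × (0.02997−0.3408) = (-6.781)×(-0.3108) = 2.108 mol·L⁻¹.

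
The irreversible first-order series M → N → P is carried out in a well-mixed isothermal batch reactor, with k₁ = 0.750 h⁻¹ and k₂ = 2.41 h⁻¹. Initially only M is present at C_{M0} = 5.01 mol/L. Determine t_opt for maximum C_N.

Setting dC_N/dt = 0 gives t_opt = ln(k₂/k₁)/(k₂−k₁).
= ln(2.41/0.750)/(2.41−0.750) = ln(3.213)/1.660 = 1.167/1.660 = 0.703 h.

0.703 h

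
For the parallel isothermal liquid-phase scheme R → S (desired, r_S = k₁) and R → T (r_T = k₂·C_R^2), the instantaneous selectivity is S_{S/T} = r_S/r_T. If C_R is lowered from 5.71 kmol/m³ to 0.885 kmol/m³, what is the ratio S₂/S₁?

41.6

S_{S/T} = (k₁/k₂)·C_R^-2, so S₂/S₁ = (C_{R,2}/C_{R,1})^-2.
= (0.885/5.71)^(-2) = (0.1550)^(-2) = 41.6.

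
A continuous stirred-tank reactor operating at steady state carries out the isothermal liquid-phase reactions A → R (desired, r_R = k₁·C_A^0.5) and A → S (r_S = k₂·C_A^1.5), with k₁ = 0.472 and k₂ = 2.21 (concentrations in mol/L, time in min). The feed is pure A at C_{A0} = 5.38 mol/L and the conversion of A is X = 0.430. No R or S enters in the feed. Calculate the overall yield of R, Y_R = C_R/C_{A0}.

0.0280

Exit C_A = C_{A0}(1−X) = 5.38×0.570 = 3.067 mol/L.
Rates in a CSTR are evaluated at the outlet concentration: r_R = 0.472×3.067^0.5 = 0.8266, r_S = 2.21×3.067^1.5 = 11.87.
Fraction of consumed A going to R: r_R/(r_R+r_S) = 0.06511.
C_R = 0.06511·C_{A0}·X = 0.06511×5.38×0.430 = 0.151 mol/L; Y_R = C_R/C_{A0} = 0.0280.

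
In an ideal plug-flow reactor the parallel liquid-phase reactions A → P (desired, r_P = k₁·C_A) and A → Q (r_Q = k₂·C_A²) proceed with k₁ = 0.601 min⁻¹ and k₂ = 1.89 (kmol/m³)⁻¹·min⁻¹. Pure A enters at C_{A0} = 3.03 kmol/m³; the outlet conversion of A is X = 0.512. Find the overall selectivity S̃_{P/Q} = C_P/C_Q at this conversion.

C_A = C_{A0}(1−X) = 1.479 kmol/m³.
Along a PFR/batch, dC_P/dC_A = −r_P/(r_P+r_Q) = −k₁/(k₁+k₂·C_A).
Integrating from C_{A0} to C_A: C_P = (0.601/1.89)·ln[(0.601+1.89·3.03)/(0.601+1.89·1.48)] = 0.3180·ln(6.328/3.396) = 0.1979 kmol/m³.
C_Q = (C_{A0}−C_A)−C_P = 1.353 kmol/m³; S̃_{P/Q} = 0.1979/1.353 = 0.146.

0.146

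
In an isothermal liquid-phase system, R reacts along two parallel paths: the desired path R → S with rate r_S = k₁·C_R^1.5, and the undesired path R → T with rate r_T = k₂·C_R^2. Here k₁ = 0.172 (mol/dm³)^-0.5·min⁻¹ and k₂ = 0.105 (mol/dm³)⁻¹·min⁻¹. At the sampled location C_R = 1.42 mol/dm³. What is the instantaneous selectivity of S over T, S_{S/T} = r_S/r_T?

1.37

S_{S/T} = r_S/r_T = (k₁·C_R^1.5)/(k₂·C_R^2) = (k₁/k₂)·C_R^-0.5.
= (0.172×1.420^1.5) / (0.105×1.420^2) = 0.2910/0.2117 = 1.37.
The undesired path is higher order in R, so low C_R (CSTR or dilute feed) favours S.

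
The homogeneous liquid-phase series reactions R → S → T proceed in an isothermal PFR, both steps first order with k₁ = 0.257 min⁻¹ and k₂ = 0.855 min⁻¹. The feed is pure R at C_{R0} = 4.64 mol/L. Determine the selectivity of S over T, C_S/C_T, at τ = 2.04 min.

0.784

The intermediate concentration in a first-order A→B→C sequence is C_S = k₁C_{R0}(e^(−k₁τ) − e^(−k₂τ))/(k₂−k₁).
e^(−k₁τ) = e^(−0.257×2.04) = e^(−0.5243) = 0.5920; e^(−k₂τ) = e^(−1.744) = 0.1748.
C_S = 0.257×4.64/(0.855−0.257) × (0.5920−0.1748) = 1.994×0.4172 = 0.8319 mol/L.
C_R = C_{R0}e^(−k₁τ) = 2.747 mol/L, so C_T = C_{R0}−C_R−C_S = 1.061 mol/L; C_S/C_T = 0.784.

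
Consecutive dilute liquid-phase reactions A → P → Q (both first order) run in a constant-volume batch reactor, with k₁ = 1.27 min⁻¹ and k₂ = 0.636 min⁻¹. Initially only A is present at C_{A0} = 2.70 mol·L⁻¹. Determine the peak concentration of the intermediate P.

Evaluating C_P at t_opt = ln(k₂/k₁)/(k₂−k₁) gives C_{P,max}/C_{A0} = (k₁/k₂)^[k₂/(k₂−k₁)].
= (1.27/0.636)^(0.636/(0.636−1.27)) = (1.997)^(-1.003) = 0.4997.
C_{P,max} = 0.4997×2.70 = 1.35 mol·L⁻¹.

1.35 mol·L⁻¹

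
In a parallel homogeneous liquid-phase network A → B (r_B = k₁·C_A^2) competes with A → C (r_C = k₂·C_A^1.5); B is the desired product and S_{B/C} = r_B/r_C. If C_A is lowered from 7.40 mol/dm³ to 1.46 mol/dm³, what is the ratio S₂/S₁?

S_{B/C} = (k₁/k₂)·C_A^0.5, so S₂/S₁ = (C_{A,2}/C_{A,1})^0.5.
= (1.46/7.40)^0.5 = (0.1973)^0.5 = 0.444.

0.444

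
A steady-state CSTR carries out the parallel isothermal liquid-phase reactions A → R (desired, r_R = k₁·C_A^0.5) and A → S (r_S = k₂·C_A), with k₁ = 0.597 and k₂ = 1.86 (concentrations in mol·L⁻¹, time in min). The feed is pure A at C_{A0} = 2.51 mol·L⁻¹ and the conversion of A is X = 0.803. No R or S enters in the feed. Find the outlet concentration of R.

Exit C_A = C_{A0}(1−X) = 2.51×0.197 = 0.4945 mol·L⁻¹.
A CSTR operates uniformly at the exit composition, giving r_R = 0.4198 and r_S = 0.9197 (each k·C_A^n at C_A = 0.4945).
Fraction of consumed A going to R: r_R/(r_R+r_S) = 0.3134.
C_R = 0.3134·C_{A0}·X = 0.3134×2.51×0.803 = 0.632 mol·L⁻¹.

0.632 mol·L⁻¹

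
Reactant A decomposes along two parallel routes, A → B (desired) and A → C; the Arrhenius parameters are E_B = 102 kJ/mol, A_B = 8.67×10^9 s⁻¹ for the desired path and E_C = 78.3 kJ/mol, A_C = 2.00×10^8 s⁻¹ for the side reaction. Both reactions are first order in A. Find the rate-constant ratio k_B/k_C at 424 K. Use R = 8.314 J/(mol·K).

0.0521

k_B/k_C = (A_B/A_C)·exp[−(E_B−E_C)/(RT)] = (A_B/A_C)·exp[(E_C−E_B)/(RT)].
(E_C−E_B)/(RT) = (78.3−102)×10³/(8.314×424) = -23700/3525 = -6.723.
k_B/k_C = (8.67×10^9/2.00×10^8)·exp(-6.723) = 43.35 × 0.001203 = 0.0521.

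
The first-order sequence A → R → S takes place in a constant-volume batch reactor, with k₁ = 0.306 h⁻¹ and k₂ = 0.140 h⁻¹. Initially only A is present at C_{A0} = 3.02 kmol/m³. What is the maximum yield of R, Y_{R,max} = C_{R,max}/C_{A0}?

Evaluating C_R at t_opt = ln(k₂/k₁)/(k₂−k₁) gives C_{R,max}/C_{A0} = (k₁/k₂)^[k₂/(k₂−k₁)].
= (0.306/0.140)^(0.140/(0.140−0.306)) = (2.186)^(-0.8434) = 0.5171.

0.517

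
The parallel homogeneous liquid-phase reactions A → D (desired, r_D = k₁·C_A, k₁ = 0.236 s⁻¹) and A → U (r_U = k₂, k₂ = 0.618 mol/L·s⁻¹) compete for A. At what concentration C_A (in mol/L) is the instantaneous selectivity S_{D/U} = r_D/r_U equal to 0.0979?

0.256 mol/L

S_{D/U} = (k₁/k₂)·C_A ⇒ C_A = S·k₂/k₁.
= 0.0979×0.618/0.236 = 0.256 mol/L.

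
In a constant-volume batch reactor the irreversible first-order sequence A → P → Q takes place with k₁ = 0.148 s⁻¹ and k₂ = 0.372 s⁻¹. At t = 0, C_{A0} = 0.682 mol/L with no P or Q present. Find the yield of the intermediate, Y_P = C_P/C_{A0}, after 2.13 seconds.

The intermediate concentration in a first-order A→B→C sequence is C_P = k₁C_{A0}(e^(−k₁t) − e^(−k₂t))/(k₂−k₁).
e^(−k₁t) = e^(−0.148×2.13) = e^(−0.3152) = 0.7296; e^(−k₂t) = e^(−0.7924) = 0.4528.
C_P = 0.148×0.682/(0.372−0.148) × (0.7296−0.4528) = 0.4506×0.2768 = 0.1247 mol/L.
Y_P = C_P/C_{A0} = 0.1247/0.682 = 0.183.

0.183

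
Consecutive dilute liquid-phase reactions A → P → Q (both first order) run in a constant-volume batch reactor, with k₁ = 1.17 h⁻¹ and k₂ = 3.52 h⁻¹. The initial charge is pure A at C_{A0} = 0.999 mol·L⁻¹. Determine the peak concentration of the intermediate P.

At the optimum, C_{P,max}/C_{A0} = (k₁/k₂)^[k₂/(k₂−k₁)].
= (1.17/3.52)^(3.52/(3.52−1.17)) = (0.3324)^(1.498) = 0.1921.
C_{P,max} = 0.1921×0.999 = 0.192 mol·L⁻¹.

0.192 mol·L⁻¹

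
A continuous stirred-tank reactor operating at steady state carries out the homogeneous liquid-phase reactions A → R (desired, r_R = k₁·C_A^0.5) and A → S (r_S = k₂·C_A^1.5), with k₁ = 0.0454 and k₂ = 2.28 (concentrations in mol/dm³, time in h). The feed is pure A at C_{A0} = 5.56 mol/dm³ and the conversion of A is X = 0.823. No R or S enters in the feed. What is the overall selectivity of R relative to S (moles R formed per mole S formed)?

Exit C_A = C_{A0}(1−X) = 5.56×0.177 = 0.9841 mol/dm³.
In a CSTR the entire volume is at exit conditions, so r_R = 0.0454×0.9841^0.5 = 0.04504 and r_S = 2.28×0.9841^1.5 = 2.226.
Overall selectivity = C_R/C_S = r_Rτ/(r_Sτ) = r_R/r_S = 0.0202.

0.0202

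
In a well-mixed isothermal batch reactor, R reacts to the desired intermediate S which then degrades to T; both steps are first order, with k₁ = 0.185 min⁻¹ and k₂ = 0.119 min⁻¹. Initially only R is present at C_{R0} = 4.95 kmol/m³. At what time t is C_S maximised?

6.69 min

The intermediate peaks when r₁ = r₂, i.e. k₁e^(−k₁t) = k₂e^(−k₂t), giving t_opt = ln(k₂/k₁)/(k₂−k₁).
= ln(0.119/0.185)/(0.119−0.185) = ln(0.6432)/-0.06600 = -0.4412/-0.06600 = 6.69 min.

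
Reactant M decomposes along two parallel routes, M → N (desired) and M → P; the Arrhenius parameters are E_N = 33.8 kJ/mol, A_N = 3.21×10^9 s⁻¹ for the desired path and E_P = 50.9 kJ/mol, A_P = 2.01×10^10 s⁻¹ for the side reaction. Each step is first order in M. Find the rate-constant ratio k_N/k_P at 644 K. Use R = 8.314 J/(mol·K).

Since both paths have the same order in M, the concentration cancels and S_{N/P} = k_N/k_P = (A_N/A_P)·exp[(E_P−E_N)/(RT)].
(E_P−E_N)/(RT) = (50.9−33.8)×10³/(8.314×644) = 17100/5354 = 3.194.
k_N/k_P = (3.21×10^9/2.01×10^10)·exp(3.194) = 0.1597 × 24.38 = 3.89.

3.89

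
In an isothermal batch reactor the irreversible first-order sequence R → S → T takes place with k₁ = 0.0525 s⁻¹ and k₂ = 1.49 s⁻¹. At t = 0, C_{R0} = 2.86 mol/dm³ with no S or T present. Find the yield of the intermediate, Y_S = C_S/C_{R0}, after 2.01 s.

0.0310

The intermediate concentration in a first-order A→B→C sequence is C_S = k₁C_{R0}(e^(−k₁t) − e^(−k₂t))/(k₂−k₁).
e^(−k₁t) = e^(−0.0525×2.01) = e^(−0.1055) = 0.8999; e^(−k₂t) = e^(−2.995) = 0.05004.
C_S = 0.0525×2.86/(1.49−0.0525) × (0.8999−0.05004) = 0.1045×0.8498 = 0.08876 mol/dm³.
Y_S = C_S/C_{R0} = 0.08876/2.86 = 0.0310.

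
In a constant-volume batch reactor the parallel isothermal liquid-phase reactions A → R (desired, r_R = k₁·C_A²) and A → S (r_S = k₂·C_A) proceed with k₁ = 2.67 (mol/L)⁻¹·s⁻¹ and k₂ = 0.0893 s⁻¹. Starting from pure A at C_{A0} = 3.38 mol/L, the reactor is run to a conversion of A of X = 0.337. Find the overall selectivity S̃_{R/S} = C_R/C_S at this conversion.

82.9

C_A = C_{A0}(1−X) = 2.241 mol/L.
Along a PFR/batch, dC_S/dC_A = −r_S/(r_R+r_S) = −k₂/(k₂+k₁·C_A).
Integrating from C_{A0} to C_A: C_S = (0.0893/2.67)·ln[(0.0893+2.67·3.38)/(0.0893+2.67·2.24)] = 0.03345·ln(9.114/6.073) = 0.01358 mol/L.
Then C_R = (C_{A0}−C_A) − C_S = 1.139 − 0.01358 = 1.125 mol/L.
S̃_{R/S} = C_R/C_S = 1.125/0.01358 = 82.9.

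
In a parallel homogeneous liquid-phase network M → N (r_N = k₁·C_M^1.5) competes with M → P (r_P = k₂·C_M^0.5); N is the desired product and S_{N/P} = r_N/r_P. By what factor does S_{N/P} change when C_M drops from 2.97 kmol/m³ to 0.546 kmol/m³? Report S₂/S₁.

S_{N/P} = (k₁/k₂)·C_M, so S₂/S₁ = (C_{M,2}/C_{M,1}).
= 0.546/2.97 = 0.184.
Selectivity toward N falls as C_M falls — high-concentration operation is favoured.

0.184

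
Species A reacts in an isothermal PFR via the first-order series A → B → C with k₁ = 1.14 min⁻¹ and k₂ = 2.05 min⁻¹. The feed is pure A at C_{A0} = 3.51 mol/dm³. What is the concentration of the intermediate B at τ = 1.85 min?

0.435 mol/dm³

The intermediate concentration in a first-order A→B→C sequence is C_B = k₁C_{A0}(e^(−k₁τ) − e^(−k₂τ))/(k₂−k₁).
e^(−k₁τ) = e^(−1.14×1.85) = e^(−2.109) = 0.1214; e^(−k₂τ) = e^(−3.792) = 0.02254.
C_B = 1.14×3.51/(2.05−1.14) × (0.1214−0.02254) = 4.397×0.09882 = 0.4345 mol/dm³.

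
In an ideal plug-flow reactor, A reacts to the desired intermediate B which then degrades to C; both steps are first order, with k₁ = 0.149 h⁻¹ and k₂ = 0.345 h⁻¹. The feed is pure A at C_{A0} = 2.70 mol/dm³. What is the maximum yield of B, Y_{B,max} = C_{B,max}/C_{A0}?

0.228

Evaluating C_B at τ_opt = ln(k₂/k₁)/(k₂−k₁) gives C_{B,max}/C_{A0} = (k₁/k₂)^[k₂/(k₂−k₁)].
= (0.149/0.345)^(0.345/(0.345−0.149)) = (0.4319)^(1.760) = 0.2281.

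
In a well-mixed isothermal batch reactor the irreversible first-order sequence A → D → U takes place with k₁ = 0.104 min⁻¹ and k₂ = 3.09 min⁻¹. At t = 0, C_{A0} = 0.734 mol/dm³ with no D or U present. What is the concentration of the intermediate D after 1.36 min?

For first-order series with pure A initially, C_D(t) = k₁C_{A0}/(k₂−k₁)·(e^(−k₁t) − e^(−k₂t)).
e^(−k₁t) = e^(−0.104×1.36) = e^(−0.1414) = 0.8681; e^(−k₂t) = e^(−4.202) = 0.01496.
C_D = 0.104×0.734/(3.09−0.104) × (0.8681−0.01496) = 0.02556×0.8531 = 0.02181 mol/dm³.

0.0218 mol/dm³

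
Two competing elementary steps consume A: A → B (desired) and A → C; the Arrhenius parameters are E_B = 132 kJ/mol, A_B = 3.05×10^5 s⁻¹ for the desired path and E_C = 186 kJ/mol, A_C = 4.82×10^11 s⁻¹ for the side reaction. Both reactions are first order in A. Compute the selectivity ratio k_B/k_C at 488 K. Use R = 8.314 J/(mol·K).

0.382

k_B/k_C = (A_B/A_C)·exp[−(E_B−E_C)/(RT)] = (A_B/A_C)·exp[(E_C−E_B)/(RT)].
(E_C−E_B)/(RT) = (186−132)×10³/(8.314×488) = 54000/4057 = 13.31.
k_B/k_C = (3.05×10^5/4.82×10^11)·exp(13.31) = 6.328×10^-7 × 6.029×10^5 = 0.382.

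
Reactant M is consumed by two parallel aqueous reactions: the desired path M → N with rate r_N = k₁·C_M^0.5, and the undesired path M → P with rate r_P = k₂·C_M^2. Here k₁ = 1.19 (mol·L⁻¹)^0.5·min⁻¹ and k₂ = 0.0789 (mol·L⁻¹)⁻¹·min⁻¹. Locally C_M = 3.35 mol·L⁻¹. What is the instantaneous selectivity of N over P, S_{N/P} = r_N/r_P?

2.46

S_{N/P} = r_N/r_P = (k₁·C_M^0.5)/(k₂·C_M^2) = (k₁/k₂)·C_M^-1.5.
= (1.19×3.350^0.5) / (0.0789×3.350^2) = 2.178/0.8855 = 2.46.
The undesired path is higher order in M, so low C_M (CSTR or dilute feed) favours N.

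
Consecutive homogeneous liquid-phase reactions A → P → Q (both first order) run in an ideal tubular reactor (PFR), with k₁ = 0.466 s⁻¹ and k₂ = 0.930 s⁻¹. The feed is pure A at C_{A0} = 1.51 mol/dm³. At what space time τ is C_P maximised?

1.49 s

The intermediate peaks when r₁ = r₂, i.e. k₁e^(−k₁τ) = k₂e^(−k₂τ), giving τ_opt = ln(k₂/k₁)/(k₂−k₁).
= ln(0.930/0.466)/(0.930−0.466) = ln(1.996)/0.4640 = 0.6910/0.4640 = 1.49 s.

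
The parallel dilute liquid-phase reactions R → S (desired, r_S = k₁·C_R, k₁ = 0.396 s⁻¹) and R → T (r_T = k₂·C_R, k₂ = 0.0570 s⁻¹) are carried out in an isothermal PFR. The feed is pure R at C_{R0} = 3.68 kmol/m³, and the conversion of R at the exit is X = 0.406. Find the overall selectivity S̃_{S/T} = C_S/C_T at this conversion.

C_R = C_{R0}(1−X) = 2.186 kmol/m³.
Both paths are first order in R, so the instantaneous fraction to S is constant: dC_S/d(−C_R) = k₁/(k₁+k₂) = 0.8742.
C_S = 0.8742·(C_{R0}−C_R) = 0.8742×1.494 = 1.31 kmol/m³.
C_T = (C_{R0}−C_R)−C_S = 0.1880 kmol/m³; S̃_{S/T} = 1.306/0.1880 = 6.95.

6.95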